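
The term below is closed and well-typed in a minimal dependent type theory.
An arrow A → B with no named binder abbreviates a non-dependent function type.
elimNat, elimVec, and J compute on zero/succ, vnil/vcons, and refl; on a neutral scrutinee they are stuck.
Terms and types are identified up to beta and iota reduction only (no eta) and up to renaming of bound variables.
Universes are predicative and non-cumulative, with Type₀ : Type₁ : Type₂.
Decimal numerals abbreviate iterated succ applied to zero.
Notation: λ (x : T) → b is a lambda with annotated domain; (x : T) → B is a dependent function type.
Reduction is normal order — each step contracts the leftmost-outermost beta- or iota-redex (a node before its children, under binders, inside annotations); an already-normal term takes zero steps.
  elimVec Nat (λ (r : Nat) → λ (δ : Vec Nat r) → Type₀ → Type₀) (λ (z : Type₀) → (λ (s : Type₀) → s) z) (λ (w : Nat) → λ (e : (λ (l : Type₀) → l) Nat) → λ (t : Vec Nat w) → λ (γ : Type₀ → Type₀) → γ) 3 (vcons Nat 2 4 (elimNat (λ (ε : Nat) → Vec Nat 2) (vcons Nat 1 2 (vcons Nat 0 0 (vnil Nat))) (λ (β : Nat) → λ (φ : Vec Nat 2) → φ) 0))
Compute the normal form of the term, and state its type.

normal form:
  λ (r : Type₀) → r
the term's type:
  Type₀ → Type₀
observation: the term reaches its normal form after 19 normal-order steps.


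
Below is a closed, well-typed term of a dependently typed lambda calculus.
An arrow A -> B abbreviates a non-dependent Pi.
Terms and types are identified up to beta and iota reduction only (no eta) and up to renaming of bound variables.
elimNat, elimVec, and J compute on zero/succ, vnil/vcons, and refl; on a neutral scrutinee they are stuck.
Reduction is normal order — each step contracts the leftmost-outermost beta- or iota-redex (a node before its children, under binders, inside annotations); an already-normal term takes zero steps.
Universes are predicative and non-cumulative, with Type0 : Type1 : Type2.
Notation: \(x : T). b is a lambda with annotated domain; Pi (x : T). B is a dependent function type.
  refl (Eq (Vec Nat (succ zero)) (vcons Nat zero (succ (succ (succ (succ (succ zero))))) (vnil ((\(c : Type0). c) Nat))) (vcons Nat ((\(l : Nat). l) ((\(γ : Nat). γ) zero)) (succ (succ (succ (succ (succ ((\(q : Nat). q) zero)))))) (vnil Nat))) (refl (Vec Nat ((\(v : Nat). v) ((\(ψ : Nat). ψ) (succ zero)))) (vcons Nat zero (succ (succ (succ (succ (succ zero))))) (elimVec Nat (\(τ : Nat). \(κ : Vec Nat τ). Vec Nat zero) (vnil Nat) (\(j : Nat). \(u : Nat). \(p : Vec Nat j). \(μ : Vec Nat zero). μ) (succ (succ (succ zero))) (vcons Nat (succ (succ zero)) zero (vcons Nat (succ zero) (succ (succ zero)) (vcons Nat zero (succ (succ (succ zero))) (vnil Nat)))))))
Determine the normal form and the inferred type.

reduced normal form:
  refl (Eq (Vec Nat (succ zero)) (vcons Nat zero (succ (succ (succ (succ (succ zero))))) (vnil Nat)) (vcons Nat zero (succ (succ (succ (succ (succ zero))))) (vnil Nat))) (refl (Vec Nat (succ zero)) (vcons Nat zero (succ (succ (succ (succ (succ zero))))) (vnil Nat)))
inferred type:
  Eq (Eq (Vec Nat (succ zero)) (vcons Nat zero (succ (succ (succ (succ (succ zero))))) (vnil Nat)) (vcons Nat zero (succ (succ (succ (succ (succ zero))))) (vnil Nat))) (refl (Vec Nat (succ zero)) (vcons Nat zero (succ (succ (succ (succ (succ zero))))) (vnil Nat))) (refl (Vec Nat (succ zero)) (vcons Nat zero (succ (succ (succ (succ (succ zero))))) (vnil Nat)))


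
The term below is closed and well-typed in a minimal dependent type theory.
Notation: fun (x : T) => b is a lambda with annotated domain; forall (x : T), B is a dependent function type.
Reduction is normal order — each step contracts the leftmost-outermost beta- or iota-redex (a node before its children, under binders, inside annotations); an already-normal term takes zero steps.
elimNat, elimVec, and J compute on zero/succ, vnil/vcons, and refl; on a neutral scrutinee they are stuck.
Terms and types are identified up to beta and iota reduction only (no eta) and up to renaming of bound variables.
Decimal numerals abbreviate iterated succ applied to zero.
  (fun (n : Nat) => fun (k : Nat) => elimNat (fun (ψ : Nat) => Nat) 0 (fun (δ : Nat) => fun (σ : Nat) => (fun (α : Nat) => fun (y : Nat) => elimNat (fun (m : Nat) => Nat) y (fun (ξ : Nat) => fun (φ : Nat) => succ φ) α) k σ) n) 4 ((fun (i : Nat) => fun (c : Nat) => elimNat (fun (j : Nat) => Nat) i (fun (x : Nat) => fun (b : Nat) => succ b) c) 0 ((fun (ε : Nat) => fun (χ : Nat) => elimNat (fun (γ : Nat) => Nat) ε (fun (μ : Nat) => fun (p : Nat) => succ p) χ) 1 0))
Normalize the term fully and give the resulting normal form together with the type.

normal form:
  4
inferred type:
  Nat


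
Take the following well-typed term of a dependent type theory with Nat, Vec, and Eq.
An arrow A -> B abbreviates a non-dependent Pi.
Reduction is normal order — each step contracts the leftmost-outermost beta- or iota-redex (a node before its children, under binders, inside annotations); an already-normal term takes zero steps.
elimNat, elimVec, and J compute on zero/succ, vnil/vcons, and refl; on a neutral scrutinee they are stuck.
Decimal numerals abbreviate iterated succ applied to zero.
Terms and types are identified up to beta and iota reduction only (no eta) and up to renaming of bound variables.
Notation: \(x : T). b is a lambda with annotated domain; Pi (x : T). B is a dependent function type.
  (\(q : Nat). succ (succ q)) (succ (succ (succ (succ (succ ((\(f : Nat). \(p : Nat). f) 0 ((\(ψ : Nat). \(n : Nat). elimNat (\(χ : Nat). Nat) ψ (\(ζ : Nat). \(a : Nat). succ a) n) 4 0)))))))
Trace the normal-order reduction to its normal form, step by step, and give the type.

normal-order reduction sequence:
  (\(q : Nat). succ (succ q)) (succ (succ (succ (succ (succ ((\(f : Nat). \(p : Nat). f) 0 ((\(ψ : Nat). \(n : Nat). elimNat (\(χ : Nat). Nat) ψ (\(ζ : Nat). \(a : Nat). succ a) n) 4 0)))))))
  ~> succ (succ (succ (succ (succ (succ (succ ((\(q : Nat). \(f : Nat). q) 0 ((\(p : Nat). \(ψ : Nat). elimNat (\(n : Nat). Nat) p (\(χ : Nat). \(ζ : Nat). succ ζ) ψ) 4 0))))))))
  ~> succ (succ (succ (succ (succ (succ (succ ((\(q : Nat). 0) ((\(f : Nat). \(p : Nat). elimNat (\(ψ : Nat). Nat) f (\(n : Nat). \(χ : Nat). succ χ) p) 4 0))))))))
  ~> 7
inferred type:
  Nat


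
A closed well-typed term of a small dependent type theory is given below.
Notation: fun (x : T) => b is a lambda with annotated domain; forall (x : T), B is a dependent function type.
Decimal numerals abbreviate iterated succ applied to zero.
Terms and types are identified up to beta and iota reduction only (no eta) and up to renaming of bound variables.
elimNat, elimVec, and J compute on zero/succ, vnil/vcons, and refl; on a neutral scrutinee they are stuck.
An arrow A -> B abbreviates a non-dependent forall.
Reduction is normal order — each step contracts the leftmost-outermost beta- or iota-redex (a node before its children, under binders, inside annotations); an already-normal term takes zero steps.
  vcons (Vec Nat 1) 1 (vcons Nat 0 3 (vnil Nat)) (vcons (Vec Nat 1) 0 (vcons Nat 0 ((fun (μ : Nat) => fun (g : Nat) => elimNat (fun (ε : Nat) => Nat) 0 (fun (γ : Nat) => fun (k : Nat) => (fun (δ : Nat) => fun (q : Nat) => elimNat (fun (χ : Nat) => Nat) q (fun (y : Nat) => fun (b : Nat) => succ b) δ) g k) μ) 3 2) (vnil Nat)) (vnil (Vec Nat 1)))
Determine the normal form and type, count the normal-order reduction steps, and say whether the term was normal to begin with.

reduced normal form:
  vcons (Vec Nat 1) 1 (vcons Nat 0 3 (vnil Nat)) (vcons (Vec Nat 1) 0 (vcons Nat 0 6 (vnil Nat)) (vnil (Vec Nat 1)))
type:
  Vec (Vec Nat 1) 2
reduction steps (normal order): 39
started in normal form: no
first redex: a beta-redex


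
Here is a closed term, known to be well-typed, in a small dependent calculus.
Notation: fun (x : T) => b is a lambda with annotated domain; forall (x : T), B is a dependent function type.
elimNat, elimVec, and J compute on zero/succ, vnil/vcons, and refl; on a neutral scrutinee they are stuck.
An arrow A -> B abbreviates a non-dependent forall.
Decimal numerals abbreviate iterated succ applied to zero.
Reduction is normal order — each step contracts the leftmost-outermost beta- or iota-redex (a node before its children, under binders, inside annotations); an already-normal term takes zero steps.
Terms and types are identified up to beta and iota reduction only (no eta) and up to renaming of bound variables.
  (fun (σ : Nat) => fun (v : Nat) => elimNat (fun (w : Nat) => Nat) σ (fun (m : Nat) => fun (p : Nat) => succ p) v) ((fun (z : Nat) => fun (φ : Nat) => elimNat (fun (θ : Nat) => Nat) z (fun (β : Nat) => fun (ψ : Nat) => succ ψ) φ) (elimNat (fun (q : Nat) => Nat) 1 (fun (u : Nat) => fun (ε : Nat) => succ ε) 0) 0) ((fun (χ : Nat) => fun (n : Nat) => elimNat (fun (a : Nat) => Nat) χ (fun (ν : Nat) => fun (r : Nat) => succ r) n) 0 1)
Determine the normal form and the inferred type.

normal form:
  2
inferred type:
  Nat
observation: the first redex contracted is a beta-redex; the normal form is reached in 16 normal-order steps.


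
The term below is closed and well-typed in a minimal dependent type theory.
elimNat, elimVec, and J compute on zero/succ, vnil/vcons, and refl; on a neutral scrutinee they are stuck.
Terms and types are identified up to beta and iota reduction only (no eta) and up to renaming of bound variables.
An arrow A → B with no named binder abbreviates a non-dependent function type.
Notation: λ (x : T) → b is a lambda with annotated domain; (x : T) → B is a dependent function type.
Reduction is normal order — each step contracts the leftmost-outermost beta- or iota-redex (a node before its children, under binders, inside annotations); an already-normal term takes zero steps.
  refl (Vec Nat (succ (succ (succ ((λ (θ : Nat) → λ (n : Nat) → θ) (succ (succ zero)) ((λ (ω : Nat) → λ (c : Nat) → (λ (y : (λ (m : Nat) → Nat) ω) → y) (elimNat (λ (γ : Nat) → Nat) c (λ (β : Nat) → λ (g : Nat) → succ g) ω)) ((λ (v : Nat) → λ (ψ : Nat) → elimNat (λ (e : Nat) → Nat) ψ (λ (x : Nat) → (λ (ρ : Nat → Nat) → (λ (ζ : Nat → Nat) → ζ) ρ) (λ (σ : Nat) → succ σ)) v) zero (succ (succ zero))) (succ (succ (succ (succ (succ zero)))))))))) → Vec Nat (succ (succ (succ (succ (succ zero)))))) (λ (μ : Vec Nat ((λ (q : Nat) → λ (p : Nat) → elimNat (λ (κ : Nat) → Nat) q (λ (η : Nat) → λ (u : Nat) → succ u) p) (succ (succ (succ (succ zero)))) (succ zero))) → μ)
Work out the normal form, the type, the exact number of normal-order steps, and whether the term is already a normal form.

resulting normal form:
  refl (Vec Nat (succ (succ (succ (succ (succ zero))))) → Vec Nat (succ (succ (succ (succ (succ zero)))))) (λ (θ : Vec Nat (succ (succ (succ (succ (succ zero)))))) → θ)
the term's type:
  Eq (Vec Nat (succ (succ (succ (succ (succ zero))))) → Vec Nat (succ (succ (succ (succ (succ zero)))))) (λ (θ : Vec Nat (succ (succ (succ (succ (succ zero)))))) → θ) (λ (n : Vec Nat (succ (succ (succ (succ (succ zero)))))) → n)
reduction steps (normal order): 8
term was already normal: no
first contracted redex: a beta-redex


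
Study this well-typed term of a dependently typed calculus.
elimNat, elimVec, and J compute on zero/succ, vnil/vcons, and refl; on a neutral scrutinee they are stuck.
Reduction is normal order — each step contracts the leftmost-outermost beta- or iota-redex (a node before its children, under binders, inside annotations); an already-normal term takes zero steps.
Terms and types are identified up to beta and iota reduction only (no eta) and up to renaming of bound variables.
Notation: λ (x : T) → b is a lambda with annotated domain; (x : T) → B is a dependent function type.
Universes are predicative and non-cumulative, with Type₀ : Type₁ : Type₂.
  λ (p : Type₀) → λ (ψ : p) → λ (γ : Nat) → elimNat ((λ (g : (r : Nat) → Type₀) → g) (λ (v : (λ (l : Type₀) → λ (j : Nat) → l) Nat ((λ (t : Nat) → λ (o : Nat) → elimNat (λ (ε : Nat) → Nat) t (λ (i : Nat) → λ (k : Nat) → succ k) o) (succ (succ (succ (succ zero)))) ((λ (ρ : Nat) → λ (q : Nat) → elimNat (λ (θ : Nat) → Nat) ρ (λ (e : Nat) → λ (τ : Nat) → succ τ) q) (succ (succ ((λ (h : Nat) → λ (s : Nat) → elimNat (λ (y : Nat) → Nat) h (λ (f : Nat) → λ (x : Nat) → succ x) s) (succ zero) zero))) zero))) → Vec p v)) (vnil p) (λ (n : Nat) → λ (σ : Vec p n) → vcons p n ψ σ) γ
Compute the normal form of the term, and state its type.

resulting normal form:
  λ (p : Type₀) → λ (ψ : p) → λ (γ : Nat) → elimNat (λ (g : Nat) → Vec p g) (vnil p) (λ (r : Nat) → λ (v : Vec p r) → vcons p r ψ v) γ
type:
  (p : Type₀) → (ψ : p) → (γ : Nat) → Vec p γ
observation: 3 normal-order steps normalize the term, beginning with a beta-redex.


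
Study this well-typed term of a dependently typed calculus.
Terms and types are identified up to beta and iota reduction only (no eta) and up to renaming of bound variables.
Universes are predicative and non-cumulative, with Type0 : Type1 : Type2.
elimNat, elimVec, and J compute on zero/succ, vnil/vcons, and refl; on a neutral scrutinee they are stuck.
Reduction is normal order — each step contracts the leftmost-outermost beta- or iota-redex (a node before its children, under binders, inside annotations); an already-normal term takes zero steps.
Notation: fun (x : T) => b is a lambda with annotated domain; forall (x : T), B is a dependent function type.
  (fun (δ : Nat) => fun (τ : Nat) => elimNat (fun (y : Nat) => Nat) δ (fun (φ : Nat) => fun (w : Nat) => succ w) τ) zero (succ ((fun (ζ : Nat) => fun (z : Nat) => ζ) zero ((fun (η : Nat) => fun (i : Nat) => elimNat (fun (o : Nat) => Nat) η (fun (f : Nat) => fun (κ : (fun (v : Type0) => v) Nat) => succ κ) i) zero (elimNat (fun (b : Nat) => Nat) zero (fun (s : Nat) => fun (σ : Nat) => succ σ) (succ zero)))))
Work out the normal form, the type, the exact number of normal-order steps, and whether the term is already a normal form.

resulting normal form:
  succ zero
type:
  Nat
reduction steps (normal order): 8
already normal: no
first redex: a beta-redex


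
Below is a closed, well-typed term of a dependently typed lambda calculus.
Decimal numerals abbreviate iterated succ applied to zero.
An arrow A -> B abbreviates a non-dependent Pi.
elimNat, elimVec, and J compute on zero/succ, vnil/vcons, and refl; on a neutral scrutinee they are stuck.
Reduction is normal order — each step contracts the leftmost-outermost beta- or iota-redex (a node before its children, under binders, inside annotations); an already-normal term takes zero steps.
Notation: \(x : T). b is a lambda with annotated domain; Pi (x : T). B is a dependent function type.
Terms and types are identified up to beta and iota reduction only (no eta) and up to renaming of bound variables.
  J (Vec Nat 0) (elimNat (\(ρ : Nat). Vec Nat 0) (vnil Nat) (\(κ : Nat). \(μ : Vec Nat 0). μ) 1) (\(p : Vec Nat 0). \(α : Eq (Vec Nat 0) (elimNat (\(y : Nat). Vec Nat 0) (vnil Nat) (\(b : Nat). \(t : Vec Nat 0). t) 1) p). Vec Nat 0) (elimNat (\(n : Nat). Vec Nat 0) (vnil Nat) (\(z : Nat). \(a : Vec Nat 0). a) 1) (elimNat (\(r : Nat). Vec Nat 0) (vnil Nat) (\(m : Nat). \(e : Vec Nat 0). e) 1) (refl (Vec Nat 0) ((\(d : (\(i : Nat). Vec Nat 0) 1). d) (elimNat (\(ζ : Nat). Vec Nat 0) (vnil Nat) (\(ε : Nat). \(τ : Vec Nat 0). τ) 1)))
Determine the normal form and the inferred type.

reduced normal form:
  vnil Nat
type:
  Vec Nat 0


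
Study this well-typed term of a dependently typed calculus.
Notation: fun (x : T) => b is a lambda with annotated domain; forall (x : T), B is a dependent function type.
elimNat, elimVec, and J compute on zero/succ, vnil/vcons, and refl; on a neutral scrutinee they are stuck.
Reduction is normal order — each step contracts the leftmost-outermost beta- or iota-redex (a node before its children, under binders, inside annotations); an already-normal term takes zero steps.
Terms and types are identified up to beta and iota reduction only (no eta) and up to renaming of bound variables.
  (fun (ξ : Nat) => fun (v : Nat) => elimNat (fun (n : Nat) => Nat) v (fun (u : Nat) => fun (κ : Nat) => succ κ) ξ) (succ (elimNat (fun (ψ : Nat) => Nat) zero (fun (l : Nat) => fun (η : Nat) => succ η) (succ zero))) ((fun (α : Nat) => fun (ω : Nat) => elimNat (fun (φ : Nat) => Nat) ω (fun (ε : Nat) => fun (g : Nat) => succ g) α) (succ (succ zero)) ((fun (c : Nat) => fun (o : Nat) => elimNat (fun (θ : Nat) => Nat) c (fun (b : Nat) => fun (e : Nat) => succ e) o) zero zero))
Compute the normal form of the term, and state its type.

normal form:
  succ (succ (succ (succ zero)))
inferred type:
  Nat
observation: 25 normal-order steps separate the term from its normal form.


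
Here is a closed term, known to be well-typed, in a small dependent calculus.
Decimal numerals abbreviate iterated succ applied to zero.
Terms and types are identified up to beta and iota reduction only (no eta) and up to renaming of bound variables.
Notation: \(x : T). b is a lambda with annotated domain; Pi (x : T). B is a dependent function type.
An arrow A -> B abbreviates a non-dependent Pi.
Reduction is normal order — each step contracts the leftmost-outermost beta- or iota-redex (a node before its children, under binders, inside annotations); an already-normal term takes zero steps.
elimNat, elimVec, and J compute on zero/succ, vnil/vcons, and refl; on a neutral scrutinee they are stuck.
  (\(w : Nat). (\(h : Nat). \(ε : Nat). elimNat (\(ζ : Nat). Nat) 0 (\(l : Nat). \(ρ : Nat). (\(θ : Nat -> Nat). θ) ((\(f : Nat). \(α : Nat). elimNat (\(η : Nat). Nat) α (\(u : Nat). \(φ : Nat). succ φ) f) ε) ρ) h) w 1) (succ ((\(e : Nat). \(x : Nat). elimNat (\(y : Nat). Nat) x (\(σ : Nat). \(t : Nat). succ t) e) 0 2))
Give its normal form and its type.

resulting normal form:
  3
inferred type:
  Nat


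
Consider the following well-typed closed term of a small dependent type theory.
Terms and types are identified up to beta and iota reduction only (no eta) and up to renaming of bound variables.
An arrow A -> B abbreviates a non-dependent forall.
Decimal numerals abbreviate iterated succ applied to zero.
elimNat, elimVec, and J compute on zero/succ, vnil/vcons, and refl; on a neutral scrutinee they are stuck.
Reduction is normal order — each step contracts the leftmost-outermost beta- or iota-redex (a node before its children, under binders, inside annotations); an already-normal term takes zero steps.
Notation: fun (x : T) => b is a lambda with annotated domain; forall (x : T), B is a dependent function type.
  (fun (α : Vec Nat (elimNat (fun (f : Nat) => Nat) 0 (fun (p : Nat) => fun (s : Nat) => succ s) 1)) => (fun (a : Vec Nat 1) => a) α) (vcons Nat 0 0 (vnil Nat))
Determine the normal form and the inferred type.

reduced normal form:
  vcons Nat 0 0 (vnil Nat)
the term's type:
  Vec Nat 1
observation: contracting a beta-redex first, the term normalizes in 2 steps.


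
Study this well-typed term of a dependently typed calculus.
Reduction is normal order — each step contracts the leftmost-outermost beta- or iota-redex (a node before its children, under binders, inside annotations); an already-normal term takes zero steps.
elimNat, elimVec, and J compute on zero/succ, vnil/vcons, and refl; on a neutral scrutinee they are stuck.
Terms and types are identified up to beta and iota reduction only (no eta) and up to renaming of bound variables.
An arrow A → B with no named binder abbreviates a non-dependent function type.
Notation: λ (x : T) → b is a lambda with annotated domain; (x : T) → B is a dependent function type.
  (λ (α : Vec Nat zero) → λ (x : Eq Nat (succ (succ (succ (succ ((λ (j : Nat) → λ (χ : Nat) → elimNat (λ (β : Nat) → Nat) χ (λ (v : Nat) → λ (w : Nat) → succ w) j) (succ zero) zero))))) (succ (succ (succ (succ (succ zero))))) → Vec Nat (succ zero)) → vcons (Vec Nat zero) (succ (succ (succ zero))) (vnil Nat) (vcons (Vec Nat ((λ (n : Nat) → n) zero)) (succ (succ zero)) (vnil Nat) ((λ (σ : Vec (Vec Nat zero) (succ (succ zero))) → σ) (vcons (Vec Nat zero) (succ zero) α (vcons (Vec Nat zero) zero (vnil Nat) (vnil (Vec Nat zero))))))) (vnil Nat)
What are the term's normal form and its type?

reduced normal form:
  λ (α : Eq Nat (succ (succ (succ (succ (succ zero))))) (succ (succ (succ (succ (succ zero))))) → Vec Nat (succ zero)) → vcons (Vec Nat zero) (succ (succ (succ zero))) (vnil Nat) (vcons (Vec Nat zero) (succ (succ zero)) (vnil Nat) (vcons (Vec Nat zero) (succ zero) (vnil Nat) (vcons (Vec Nat zero) zero (vnil Nat) (vnil (Vec Nat zero)))))
type:
  (Eq Nat (succ (succ (succ (succ (succ zero))))) (succ (succ (succ (succ (succ zero))))) → Vec Nat (succ zero)) → Vec (Vec Nat zero) (succ (succ (succ (succ zero))))


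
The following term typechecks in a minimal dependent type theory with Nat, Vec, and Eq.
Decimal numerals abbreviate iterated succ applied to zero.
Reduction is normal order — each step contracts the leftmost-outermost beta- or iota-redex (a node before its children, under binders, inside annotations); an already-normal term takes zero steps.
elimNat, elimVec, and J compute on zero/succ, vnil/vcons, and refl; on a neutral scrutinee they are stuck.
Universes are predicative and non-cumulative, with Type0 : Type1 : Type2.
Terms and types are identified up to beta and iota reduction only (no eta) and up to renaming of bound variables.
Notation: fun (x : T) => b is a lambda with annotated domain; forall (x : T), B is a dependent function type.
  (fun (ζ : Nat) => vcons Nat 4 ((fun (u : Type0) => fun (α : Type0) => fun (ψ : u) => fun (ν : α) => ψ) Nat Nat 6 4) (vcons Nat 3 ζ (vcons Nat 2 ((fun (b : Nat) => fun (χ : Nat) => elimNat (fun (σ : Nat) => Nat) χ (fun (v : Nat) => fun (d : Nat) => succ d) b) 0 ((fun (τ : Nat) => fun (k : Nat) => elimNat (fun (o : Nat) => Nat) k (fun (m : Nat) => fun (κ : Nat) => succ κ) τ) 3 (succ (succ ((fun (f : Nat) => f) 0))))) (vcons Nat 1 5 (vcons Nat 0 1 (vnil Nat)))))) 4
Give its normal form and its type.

normal form:
  vcons Nat 4 6 (vcons Nat 3 4 (vcons Nat 2 5 (vcons Nat 1 5 (vcons Nat 0 1 (vnil Nat)))))
the term's type:
  Vec Nat 5


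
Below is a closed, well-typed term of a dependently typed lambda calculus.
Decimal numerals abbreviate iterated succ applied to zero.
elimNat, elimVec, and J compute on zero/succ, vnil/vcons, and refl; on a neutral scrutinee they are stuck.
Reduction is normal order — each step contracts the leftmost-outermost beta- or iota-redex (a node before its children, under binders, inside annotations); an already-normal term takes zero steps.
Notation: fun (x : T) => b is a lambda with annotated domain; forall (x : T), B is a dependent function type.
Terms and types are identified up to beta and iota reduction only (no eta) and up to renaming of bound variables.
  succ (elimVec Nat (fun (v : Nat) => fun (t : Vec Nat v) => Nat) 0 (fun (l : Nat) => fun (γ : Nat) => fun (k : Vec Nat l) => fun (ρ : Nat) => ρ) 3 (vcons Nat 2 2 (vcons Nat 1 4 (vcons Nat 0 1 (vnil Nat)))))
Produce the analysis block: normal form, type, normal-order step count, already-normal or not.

reduced normal form:
  1
the term's type:
  Nat
normal-order step count: 16
already normal: no
first contracted redex: an elimVec iota-redex


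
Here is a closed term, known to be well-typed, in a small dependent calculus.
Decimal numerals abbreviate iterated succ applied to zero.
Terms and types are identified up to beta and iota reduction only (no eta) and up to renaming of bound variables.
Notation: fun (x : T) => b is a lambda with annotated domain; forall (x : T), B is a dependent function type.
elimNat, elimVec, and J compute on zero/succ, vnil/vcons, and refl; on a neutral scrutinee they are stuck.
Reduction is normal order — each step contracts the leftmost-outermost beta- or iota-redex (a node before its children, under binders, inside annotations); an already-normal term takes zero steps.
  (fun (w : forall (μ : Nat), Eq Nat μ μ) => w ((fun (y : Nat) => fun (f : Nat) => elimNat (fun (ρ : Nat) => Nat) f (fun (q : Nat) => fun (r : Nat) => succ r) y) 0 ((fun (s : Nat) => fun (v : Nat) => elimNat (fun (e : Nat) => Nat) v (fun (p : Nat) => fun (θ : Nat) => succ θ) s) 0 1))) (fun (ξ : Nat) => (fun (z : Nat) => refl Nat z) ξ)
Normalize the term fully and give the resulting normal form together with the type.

normal form:
  refl Nat 1
type:
  Eq Nat 1 1
observation: contracting a beta-redex first, the term normalizes in 9 steps.


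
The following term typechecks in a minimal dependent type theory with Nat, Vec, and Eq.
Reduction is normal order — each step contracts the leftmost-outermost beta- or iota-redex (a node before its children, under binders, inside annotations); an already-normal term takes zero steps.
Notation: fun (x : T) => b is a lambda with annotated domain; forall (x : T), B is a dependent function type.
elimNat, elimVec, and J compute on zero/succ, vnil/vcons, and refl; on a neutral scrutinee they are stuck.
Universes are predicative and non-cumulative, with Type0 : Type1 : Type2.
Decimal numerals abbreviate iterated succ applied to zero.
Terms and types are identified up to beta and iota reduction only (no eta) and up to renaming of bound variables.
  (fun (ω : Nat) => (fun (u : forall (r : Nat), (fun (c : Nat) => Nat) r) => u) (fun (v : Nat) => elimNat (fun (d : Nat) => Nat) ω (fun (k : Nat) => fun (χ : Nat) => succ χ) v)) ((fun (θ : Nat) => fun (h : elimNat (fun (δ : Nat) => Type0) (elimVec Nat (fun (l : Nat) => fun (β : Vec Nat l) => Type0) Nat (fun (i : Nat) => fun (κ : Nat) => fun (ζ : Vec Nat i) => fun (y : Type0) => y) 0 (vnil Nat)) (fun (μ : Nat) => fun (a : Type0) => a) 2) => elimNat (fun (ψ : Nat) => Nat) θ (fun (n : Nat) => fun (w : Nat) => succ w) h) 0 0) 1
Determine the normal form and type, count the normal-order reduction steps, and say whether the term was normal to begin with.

resulting normal form:
  1
type:
  Nat
steps to reach normal form (normal order): 10
already normal: no
first redex: a beta-redex


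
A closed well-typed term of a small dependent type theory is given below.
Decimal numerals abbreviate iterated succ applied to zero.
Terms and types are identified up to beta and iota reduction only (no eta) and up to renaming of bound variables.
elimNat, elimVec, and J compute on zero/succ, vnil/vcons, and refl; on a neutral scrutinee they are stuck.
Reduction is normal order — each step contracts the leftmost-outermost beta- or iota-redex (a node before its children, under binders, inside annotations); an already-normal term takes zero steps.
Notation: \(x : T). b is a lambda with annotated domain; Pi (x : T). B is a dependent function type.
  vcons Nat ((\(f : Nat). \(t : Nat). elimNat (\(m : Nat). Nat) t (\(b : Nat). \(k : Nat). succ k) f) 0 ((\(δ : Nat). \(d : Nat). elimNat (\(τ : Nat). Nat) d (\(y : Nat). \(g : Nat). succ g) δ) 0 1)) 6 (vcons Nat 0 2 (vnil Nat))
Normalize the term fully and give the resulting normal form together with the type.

resulting normal form:
  vcons Nat 1 6 (vcons Nat 0 2 (vnil Nat))
type:
  Vec Nat 2


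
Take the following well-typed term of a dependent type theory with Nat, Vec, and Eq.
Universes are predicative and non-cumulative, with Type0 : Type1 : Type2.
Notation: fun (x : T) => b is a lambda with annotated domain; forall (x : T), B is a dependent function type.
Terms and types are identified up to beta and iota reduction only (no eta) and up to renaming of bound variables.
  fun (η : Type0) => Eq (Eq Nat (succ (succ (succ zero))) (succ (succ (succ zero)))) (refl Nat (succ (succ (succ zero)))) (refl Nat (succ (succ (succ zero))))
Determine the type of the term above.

inferred type:
  forall (η : Type0), Type0


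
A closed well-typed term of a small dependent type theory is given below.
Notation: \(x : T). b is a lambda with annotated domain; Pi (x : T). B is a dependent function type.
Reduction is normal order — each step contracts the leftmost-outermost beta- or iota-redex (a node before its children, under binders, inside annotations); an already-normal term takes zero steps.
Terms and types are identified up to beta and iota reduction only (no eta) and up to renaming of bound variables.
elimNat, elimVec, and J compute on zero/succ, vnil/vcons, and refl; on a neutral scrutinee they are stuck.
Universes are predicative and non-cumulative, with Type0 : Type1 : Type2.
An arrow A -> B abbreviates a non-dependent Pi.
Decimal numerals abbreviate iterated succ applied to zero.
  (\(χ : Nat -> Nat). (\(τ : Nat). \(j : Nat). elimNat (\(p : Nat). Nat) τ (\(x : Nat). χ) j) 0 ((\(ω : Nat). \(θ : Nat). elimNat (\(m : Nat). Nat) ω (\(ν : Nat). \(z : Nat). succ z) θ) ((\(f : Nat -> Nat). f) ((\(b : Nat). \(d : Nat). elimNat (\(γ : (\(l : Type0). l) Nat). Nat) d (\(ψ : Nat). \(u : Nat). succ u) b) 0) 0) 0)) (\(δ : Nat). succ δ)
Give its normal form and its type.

reduced normal form:
  0
the term's type:
  Nat


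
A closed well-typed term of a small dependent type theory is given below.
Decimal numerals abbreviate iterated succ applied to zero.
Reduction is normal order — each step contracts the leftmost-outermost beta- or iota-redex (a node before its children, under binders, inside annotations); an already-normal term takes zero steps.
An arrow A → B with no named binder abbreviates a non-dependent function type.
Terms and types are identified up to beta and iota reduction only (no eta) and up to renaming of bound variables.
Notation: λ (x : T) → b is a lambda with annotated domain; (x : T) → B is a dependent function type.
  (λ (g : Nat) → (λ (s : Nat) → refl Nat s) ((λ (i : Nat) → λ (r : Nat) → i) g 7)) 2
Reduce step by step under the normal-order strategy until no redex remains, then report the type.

normal-order reduction sequence:
  (λ (g : Nat) → (λ (s : Nat) → refl Nat s) ((λ (i : Nat) → λ (r : Nat) → i) g 7)) 2
  ~> (λ (g : Nat) → refl Nat g) ((λ (s : Nat) → λ (i : Nat) → s) 2 7)
  ~> refl Nat ((λ (g : Nat) → λ (s : Nat) → g) 2 7)
  ~> refl Nat ((λ (g : Nat) → 2) 7)
  ~> refl Nat 2
inferred type:
  Eq Nat 2 2


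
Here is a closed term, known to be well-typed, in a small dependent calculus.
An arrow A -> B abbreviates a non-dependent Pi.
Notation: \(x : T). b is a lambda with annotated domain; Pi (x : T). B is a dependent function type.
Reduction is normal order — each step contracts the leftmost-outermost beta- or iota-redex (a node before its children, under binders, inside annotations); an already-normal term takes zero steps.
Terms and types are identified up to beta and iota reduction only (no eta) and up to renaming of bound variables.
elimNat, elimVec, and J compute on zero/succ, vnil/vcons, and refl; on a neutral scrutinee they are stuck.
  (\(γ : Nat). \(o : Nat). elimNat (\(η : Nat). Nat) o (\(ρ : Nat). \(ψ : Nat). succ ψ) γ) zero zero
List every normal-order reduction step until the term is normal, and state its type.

reduction (normal order):
  (\(γ : Nat). \(o : Nat). elimNat (\(η : Nat). Nat) o (\(ρ : Nat). \(ψ : Nat). succ ψ) γ) zero zero
  ~> (\(γ : Nat). elimNat (\(o : Nat). Nat) γ (\(η : Nat). \(ρ : Nat). succ ρ) zero) zero
  ~> elimNat (\(γ : Nat). Nat) zero (\(o : Nat). \(η : Nat). succ η) zero
  ~> zero
inferred type:
  Nat


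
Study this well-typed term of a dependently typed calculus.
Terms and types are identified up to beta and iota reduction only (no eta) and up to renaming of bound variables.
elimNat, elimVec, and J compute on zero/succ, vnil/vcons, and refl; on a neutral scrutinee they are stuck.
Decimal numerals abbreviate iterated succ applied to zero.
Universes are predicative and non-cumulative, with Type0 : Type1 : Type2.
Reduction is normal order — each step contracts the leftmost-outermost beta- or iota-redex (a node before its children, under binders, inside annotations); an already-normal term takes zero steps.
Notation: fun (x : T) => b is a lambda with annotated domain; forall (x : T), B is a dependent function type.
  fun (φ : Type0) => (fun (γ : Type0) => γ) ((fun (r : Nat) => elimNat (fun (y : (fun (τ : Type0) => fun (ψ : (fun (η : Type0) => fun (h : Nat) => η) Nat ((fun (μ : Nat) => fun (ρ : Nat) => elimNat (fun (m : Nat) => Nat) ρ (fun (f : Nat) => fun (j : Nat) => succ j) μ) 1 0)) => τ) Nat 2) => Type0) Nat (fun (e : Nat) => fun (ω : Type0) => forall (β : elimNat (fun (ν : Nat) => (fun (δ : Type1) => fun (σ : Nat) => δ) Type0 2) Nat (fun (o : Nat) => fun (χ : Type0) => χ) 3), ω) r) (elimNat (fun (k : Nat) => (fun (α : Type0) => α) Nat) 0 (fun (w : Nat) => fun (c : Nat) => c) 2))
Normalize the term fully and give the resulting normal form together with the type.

normal form:
  fun (φ : Type0) => Nat
inferred type:
  forall (φ : Type0), Type0
observation: reduction starts at a beta-redex, and 22 normal-order steps reach the normal form.


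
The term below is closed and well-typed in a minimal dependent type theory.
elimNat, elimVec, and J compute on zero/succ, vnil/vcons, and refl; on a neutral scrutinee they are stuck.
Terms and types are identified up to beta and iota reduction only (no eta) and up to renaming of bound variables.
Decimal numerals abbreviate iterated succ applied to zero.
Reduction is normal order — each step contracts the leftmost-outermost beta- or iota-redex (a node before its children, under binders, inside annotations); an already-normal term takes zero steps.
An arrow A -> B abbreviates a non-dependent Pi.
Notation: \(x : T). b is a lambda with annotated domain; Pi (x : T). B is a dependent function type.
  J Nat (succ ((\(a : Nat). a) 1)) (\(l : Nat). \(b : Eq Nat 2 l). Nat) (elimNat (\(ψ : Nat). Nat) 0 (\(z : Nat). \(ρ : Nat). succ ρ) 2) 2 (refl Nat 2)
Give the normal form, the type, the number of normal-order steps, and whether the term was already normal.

reduced normal form:
  2
inferred type:
  Nat
steps to reach normal form (normal order): 8
already normal: no
first contracted redex: a J iota-redex


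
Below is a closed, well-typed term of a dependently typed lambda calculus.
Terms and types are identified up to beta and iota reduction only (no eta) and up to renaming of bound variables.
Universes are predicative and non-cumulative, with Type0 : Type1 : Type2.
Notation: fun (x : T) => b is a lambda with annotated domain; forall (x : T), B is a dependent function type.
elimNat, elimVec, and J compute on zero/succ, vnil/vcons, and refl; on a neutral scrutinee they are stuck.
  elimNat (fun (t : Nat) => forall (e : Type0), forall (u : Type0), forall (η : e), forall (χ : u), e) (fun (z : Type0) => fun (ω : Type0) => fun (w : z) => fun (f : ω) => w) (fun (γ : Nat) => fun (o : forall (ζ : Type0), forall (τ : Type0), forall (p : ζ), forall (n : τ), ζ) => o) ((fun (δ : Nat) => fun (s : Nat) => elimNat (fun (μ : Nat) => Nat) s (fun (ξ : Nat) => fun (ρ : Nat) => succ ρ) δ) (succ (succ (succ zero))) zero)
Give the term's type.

type:
  forall (t : Type0), forall (e : Type0), forall (u : t), forall (η : e), t


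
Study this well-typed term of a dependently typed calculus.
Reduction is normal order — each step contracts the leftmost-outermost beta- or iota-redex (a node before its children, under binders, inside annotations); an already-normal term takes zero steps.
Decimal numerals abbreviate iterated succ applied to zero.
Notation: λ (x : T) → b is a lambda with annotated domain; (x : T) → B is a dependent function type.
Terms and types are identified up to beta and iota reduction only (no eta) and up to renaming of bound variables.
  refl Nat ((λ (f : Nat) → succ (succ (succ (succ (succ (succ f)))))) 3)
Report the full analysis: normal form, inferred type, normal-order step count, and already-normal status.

reduced normal form:
  refl Nat 9
the term's type:
  Eq Nat 9 9
normal-order step count: 1
term was already normal: no
first redex: a beta-redex


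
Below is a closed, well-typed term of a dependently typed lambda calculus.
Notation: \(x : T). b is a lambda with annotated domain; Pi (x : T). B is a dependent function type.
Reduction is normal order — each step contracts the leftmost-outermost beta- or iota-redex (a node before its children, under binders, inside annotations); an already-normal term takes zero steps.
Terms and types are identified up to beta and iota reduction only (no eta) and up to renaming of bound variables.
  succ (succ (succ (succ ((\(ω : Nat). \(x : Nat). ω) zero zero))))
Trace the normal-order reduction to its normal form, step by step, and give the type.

normal-order reduction:
  succ (succ (succ (succ ((\(ω : Nat). \(x : Nat). ω) zero zero))))
  ~> succ (succ (succ (succ ((\(ω : Nat). zero) zero))))
  ~> succ (succ (succ (succ zero)))
the term's type:
  Nat


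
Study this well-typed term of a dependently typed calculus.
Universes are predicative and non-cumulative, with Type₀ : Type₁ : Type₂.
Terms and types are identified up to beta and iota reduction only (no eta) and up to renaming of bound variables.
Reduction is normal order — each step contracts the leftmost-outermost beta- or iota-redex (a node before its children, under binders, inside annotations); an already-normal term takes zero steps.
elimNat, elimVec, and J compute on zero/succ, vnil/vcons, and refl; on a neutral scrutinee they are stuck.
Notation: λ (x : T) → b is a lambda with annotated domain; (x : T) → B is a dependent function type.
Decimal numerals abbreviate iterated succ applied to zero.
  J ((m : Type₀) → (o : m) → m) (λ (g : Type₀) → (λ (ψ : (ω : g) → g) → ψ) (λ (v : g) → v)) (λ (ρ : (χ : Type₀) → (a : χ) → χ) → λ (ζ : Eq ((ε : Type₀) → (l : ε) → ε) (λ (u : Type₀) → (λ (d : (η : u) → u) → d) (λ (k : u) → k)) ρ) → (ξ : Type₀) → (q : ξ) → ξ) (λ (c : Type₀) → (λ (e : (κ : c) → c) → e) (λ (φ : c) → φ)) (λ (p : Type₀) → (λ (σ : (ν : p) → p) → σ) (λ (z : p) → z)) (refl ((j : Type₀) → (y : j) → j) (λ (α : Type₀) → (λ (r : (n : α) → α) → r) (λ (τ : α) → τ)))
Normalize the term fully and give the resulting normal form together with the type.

resulting normal form:
  λ (m : Type₀) → λ (o : m) → o
the term's type:
  (m : Type₀) → (o : m) → m
observation: normalization takes exactly 2 steps under the normal-order strategy.


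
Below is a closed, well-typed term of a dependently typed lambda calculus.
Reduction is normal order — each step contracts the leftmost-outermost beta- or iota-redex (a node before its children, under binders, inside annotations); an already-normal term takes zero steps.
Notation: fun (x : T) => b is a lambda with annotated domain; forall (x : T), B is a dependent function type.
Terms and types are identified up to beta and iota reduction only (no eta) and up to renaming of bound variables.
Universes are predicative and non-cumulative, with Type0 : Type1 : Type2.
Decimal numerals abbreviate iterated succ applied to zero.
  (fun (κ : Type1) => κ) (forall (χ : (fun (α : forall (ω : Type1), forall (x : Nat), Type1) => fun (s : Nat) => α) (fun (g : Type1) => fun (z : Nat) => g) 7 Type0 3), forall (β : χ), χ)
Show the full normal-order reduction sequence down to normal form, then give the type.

normal-order reduction sequence:
  (fun (κ : Type1) => κ) (forall (χ : (fun (α : forall (ω : Type1), forall (x : Nat), Type1) => fun (s : Nat) => α) (fun (g : Type1) => fun (z : Nat) => g) 7 Type0 3), forall (β : χ), χ)
  ~> forall (κ : (fun (χ : forall (α : Type1), forall (ω : Nat), Type1) => fun (x : Nat) => χ) (fun (s : Type1) => fun (g : Nat) => s) 7 Type0 3), forall (z : κ), κ
  ~> forall (κ : (fun (χ : Nat) => fun (α : Type1) => fun (ω : Nat) => α) 7 Type0 3), forall (x : κ), κ
  ~> forall (κ : (fun (χ : Type1) => fun (α : Nat) => χ) Type0 3), forall (ω : κ), κ
  ~> forall (κ : (fun (χ : Nat) => Type0) 3), forall (α : κ), κ
  ~> forall (κ : Type0), forall (χ : κ), κ
inferred type:
  Type1


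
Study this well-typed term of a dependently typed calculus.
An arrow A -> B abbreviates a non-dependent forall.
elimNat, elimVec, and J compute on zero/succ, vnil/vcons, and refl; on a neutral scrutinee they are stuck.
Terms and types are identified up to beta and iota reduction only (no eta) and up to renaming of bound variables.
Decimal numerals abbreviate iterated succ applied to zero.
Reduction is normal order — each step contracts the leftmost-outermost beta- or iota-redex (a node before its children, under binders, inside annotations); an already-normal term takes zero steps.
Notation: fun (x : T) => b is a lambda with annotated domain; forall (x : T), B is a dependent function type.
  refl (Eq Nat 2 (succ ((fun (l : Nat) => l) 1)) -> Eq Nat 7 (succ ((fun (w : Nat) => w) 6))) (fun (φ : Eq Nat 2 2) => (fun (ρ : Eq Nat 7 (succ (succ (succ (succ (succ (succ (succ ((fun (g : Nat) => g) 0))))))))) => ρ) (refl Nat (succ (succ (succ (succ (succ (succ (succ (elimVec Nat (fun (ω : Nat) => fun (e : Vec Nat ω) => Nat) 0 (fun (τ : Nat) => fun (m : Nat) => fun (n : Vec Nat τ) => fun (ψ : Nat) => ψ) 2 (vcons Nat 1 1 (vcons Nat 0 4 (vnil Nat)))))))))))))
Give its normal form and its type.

resulting normal form:
  refl (Eq Nat 2 2 -> Eq Nat 7 7) (fun (l : Eq Nat 2 2) => refl Nat 7)
the term's type:
  Eq (Eq Nat 2 2 -> Eq Nat 7 7) (fun (l : Eq Nat 2 2) => refl Nat 7) (fun (w : Eq Nat 2 2) => refl Nat 7)
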